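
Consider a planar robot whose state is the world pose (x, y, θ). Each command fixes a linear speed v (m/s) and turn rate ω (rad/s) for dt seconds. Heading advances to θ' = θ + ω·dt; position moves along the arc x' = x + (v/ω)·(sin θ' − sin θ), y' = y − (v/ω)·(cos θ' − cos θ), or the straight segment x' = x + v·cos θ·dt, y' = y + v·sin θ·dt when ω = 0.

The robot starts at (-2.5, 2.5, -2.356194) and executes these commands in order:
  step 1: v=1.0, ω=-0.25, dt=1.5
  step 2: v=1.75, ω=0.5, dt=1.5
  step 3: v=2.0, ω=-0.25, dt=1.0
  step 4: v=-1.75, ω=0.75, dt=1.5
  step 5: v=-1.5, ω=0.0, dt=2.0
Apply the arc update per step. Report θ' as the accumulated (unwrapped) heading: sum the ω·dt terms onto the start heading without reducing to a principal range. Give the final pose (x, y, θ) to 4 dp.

(-7.6641, 3.2908, -1.1062)

step 1: θ'=-2.7312 (R=-4.0000) → pose (-3.7325, 1.6606, -2.7312)
step 2: θ'=-1.9812 (R=3.5000) → pose (-5.5455, -0.1524, -1.9812)
step 3: θ'=-2.2312 (R=-8.0000) → pose (-6.5632, -1.8680, -2.2312)
step 4: θ'=-1.1062 (R=-2.3333) → pose (-6.3199, 0.6088, -1.1062)
step 5: θ'=-1.1062 (straight) → pose (-7.6641, 3.2908, -1.1062)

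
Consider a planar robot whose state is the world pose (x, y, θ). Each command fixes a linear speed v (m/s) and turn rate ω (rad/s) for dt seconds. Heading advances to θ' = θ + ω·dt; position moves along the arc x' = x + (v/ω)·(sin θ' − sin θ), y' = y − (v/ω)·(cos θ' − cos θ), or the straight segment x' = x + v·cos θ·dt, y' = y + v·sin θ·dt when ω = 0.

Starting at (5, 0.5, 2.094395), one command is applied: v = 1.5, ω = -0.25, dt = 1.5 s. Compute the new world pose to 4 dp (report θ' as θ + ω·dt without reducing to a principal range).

θ' = 2.0944 + -0.25·1.5 = 1.7194
R = v/ω = 1.5/-0.25 = -6.0000
x' = 5 + -6.0000·(sin 1.7194 − sin 2.0944) = 4.2623
y' = 0.5 − -6.0000·(cos 1.7194 − cos 2.0944) = 2.6117

(4.2623, 2.6117, 1.7194)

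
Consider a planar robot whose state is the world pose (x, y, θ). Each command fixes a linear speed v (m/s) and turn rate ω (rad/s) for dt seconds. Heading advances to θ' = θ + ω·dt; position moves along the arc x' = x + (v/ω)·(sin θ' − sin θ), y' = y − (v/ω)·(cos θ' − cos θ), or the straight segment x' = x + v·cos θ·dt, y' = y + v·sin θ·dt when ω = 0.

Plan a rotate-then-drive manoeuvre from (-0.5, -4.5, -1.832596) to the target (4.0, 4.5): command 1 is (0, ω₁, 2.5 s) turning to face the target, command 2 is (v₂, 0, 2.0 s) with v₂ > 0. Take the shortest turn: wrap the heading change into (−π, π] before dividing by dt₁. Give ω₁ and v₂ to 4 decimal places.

ω₁ = 1.1759, v₂ = 5.0312

heading to target = atan2(4.5−-4.5, 4−-0.5) = 1.1071
Δθ = wrap(1.1071 − -1.8326) = 2.9397; ω₁ = Δθ/dt₁ = 1.1759
distance = √((4−-0.5)² + (4.5−-4.5)²) = 10.0623; v₂ = distance/dt₂ = 5.0312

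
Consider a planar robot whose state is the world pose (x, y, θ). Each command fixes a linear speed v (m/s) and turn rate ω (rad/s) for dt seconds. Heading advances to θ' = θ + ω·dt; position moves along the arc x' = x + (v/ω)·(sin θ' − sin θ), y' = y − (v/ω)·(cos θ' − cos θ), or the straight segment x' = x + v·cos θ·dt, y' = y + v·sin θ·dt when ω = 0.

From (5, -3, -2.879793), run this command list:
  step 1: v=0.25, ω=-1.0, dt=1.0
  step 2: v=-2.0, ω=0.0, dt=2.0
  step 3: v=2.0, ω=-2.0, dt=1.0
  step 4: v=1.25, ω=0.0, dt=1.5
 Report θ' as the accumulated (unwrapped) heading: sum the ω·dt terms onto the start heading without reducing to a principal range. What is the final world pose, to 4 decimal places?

(9.7307, -3.2398, -5.8798)

step 1: θ'=-3.8798 (R=-0.2500) → pose (4.7671, -2.9434, -3.8798)
step 2: θ'=-3.8798 (straight) → pose (7.7258, -5.6353, -3.8798)
step 3: θ'=-5.8798 (R=-1.0000) → pose (8.0062, -3.9759, -5.8798)
step 4: θ'=-5.8798 (straight) → pose (9.7307, -3.2398, -5.8798)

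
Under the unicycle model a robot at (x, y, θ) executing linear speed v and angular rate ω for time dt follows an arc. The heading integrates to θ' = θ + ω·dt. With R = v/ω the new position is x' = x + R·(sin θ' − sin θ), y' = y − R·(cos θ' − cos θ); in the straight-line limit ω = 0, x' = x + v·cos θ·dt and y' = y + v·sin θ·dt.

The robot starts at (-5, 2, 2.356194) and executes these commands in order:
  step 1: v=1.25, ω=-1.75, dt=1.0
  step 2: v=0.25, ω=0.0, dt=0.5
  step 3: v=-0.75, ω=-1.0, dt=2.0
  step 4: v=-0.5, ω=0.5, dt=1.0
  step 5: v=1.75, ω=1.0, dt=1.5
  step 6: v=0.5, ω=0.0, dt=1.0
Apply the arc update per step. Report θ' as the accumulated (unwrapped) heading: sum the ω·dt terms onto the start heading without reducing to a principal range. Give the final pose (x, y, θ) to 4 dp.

step 1: θ'=0.6062 (R=-0.7143) → pose (-4.9019, 3.0921, 0.6062)
step 2: θ'=0.6062 (straight) → pose (-4.7992, 3.1633, 0.6062)
step 3: θ'=-1.3938 (R=0.7500) → pose (-5.9647, 3.6476, -1.3938)
step 4: θ'=-0.8938 (R=-1.0000) → pose (-6.1697, 4.0980, -0.8938)
step 5: θ'=0.6062 (R=1.7500) → pose (-3.8086, 3.7561, 0.6062)
step 6: θ'=0.6062 (straight) → pose (-3.3976, 4.0410, 0.6062)

(-3.3976, 4.0410, 0.6062)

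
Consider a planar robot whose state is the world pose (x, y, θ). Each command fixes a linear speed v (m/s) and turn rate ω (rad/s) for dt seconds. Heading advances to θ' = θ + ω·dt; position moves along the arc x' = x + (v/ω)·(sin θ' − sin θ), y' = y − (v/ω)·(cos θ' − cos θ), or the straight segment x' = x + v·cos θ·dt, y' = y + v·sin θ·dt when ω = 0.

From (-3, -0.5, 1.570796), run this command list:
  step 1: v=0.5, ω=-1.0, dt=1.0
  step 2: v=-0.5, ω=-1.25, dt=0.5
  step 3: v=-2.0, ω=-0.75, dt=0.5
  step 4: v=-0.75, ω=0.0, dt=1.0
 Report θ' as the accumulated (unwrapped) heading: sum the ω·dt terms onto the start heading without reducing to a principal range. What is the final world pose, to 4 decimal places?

(-4.6552, 0.4080, -0.4292)

step 1: θ'=0.5708 (R=-0.5000) → pose (-2.7702, -0.0793, 0.5708)
step 2: θ'=-0.0542 (R=0.4000) → pose (-3.0079, -0.1421, -0.0542)
step 3: θ'=-0.4292 (R=2.6667) → pose (-3.9732, 0.0959, -0.4292)
step 4: θ'=-0.4292 (straight) → pose (-4.6552, 0.4080, -0.4292)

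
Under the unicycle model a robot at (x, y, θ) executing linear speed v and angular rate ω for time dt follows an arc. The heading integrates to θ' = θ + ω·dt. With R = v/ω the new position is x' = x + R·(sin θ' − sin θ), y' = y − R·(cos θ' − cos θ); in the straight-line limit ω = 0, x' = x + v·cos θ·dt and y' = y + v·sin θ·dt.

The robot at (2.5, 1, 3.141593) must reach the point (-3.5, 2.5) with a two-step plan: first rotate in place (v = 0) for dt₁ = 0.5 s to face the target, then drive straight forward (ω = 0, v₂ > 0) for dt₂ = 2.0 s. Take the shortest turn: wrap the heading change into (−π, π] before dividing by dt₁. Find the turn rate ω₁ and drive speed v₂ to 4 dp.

heading to target = atan2(2.5−1, -3.5−2.5) = 2.8966
Δθ = wrap(2.8966 − 3.1416) = -0.2450; ω₁ = Δθ/dt₁ = -0.4900
distance = √((-3.5−2.5)² + (2.5−1)²) = 6.1847; v₂ = distance/dt₂ = 3.0923

ω₁ = -0.4900, v₂ = 3.0923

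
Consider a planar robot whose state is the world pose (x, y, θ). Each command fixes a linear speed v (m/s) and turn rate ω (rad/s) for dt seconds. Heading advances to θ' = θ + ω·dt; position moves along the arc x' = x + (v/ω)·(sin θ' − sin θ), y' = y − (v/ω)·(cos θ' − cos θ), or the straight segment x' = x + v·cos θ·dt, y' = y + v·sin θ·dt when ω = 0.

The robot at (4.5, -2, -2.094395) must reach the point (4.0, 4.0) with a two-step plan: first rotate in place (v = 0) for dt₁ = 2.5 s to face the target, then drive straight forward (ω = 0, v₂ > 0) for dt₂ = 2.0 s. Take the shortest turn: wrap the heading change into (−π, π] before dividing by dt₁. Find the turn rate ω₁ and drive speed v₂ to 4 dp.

heading to target = atan2(4−-2, 4−4.5) = 1.6539
Δθ = wrap(1.6539 − -2.0944) = -2.5349; ω₁ = Δθ/dt₁ = -1.0139
distance = √((4−4.5)² + (4−-2)²) = 6.0208; v₂ = distance/dt₂ = 3.0104

ω₁ = -1.0139, v₂ = 3.0104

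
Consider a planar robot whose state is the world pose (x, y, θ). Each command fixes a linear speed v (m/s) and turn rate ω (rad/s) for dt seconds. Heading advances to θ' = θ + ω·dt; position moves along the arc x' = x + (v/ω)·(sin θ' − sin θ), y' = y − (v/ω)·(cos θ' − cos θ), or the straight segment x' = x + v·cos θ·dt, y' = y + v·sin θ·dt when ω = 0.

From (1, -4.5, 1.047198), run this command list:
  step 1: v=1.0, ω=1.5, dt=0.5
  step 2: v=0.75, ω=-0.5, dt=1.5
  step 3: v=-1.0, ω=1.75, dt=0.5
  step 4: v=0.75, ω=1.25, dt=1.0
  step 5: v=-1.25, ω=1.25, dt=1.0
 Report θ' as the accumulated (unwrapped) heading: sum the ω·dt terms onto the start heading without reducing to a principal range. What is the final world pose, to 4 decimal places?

step 1: θ'=1.7972 (R=0.6667) → pose (1.0723, -4.0170, 1.7972)
step 2: θ'=1.0472 (R=-1.5000) → pose (1.2350, -2.9303, 1.0472)
step 3: θ'=1.9222 (R=-0.5714) → pose (1.1933, -3.4127, 1.9222)
step 4: θ'=3.1722 (R=0.6000) → pose (0.6117, -3.0195, 3.1722)
step 5: θ'=4.4222 (R=-1.0000) → pose (1.5392, -2.3061, 4.4222)

(1.5392, -2.3061, 4.4222)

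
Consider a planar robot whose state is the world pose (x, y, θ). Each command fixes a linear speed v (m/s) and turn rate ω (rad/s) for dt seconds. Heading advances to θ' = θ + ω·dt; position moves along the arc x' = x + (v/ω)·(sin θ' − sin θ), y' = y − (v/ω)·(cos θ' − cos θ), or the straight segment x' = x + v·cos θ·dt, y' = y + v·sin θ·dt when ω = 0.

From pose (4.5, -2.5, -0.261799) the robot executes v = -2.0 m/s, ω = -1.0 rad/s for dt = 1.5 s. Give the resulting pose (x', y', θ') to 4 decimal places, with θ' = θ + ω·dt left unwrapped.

(3.0540, -0.1885, -1.7618)

θ' = -0.2618 + -1.0·1.5 = -1.7618
R = v/ω = -2.0/-1.0 = 2.0000
x' = 4.5 + 2.0000·(sin -1.7618 − sin -0.2618) = 3.0540
y' = -2.5 − 2.0000·(cos -1.7618 − cos -0.2618) = -0.1885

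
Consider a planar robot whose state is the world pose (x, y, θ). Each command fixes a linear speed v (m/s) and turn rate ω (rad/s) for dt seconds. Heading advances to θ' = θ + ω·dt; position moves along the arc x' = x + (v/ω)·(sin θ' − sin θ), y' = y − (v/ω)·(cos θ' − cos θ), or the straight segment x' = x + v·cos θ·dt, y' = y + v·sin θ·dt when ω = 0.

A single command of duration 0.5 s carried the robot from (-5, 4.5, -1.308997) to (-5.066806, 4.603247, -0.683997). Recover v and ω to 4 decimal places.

Δθ = -0.683997 − -1.308997 = 0.625000
ω = Δθ/dt = 0.625000/0.5 = 1.2500
R = −Δy/(cos θ' − cos θ) = -0.2000
v = R·ω = -0.2000·1.2500 = -0.2500

v = -0.2500, ω = 1.2500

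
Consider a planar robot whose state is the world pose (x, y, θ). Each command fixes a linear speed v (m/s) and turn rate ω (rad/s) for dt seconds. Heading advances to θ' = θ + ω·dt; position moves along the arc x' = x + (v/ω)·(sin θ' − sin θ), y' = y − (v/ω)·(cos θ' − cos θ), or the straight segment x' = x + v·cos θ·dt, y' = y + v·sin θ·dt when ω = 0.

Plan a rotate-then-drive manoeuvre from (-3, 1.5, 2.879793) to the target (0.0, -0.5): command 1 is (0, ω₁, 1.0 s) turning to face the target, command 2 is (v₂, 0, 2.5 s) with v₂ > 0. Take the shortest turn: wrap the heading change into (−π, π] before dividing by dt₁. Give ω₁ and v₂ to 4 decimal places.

ω₁ = 2.8154, v₂ = 1.4422

heading to target = atan2(-0.5−1.5, 0−-3) = -0.5880
Δθ = wrap(-0.5880 − 2.8798) = 2.8154; ω₁ = Δθ/dt₁ = 2.8154
distance = √((0−-3)² + (-0.5−1.5)²) = 3.6056; v₂ = distance/dt₂ = 1.4422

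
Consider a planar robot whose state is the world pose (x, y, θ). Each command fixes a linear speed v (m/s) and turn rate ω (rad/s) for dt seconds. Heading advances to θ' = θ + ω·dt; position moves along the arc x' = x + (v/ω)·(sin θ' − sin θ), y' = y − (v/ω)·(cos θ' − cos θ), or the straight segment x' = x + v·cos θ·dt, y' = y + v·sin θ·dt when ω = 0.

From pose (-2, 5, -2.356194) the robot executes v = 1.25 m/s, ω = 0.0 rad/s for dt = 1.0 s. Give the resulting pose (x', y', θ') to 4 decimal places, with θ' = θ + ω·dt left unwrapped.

θ' = -2.3562 + 0.0·1.0 = -2.3562
ω = 0 → straight: x' = -2 + 1.25·cos(-2.3562)·1.0 = -2.8839
y' = 5 + 1.25·sin(-2.3562)·1.0 = 4.1161

(-2.8839, 4.1161, -2.3562)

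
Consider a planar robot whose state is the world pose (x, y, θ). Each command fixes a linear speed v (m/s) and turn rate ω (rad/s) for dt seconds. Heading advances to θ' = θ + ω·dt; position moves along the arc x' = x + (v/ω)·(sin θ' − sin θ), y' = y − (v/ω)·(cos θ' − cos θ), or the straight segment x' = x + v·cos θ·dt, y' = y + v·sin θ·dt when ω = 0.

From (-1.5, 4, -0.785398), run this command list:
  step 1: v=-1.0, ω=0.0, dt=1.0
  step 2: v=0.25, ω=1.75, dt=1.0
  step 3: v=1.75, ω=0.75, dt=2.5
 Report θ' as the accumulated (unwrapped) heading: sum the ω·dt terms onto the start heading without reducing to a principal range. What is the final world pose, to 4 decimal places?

step 1: θ'=-0.7854 (straight) → pose (-2.2071, 4.7071, -0.7854)
step 2: θ'=0.9646 (R=0.1429) → pose (-1.9887, 4.7267, 0.9646)
step 3: θ'=2.8396 (R=2.3333) → pose (-3.2123, 8.2839, 2.8396)

(-3.2123, 8.2839, 2.8396)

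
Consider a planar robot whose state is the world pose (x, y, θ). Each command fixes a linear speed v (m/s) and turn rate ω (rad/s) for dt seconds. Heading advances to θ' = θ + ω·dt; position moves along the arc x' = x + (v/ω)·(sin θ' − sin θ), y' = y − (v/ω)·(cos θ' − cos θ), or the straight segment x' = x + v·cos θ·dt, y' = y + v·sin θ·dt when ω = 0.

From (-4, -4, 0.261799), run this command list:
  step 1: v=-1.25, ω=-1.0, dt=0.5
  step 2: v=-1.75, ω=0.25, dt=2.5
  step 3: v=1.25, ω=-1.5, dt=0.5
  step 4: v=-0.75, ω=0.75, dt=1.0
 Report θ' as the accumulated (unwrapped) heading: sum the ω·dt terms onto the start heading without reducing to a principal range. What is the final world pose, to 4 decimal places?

step 1: θ'=-0.2382 (R=1.2500) → pose (-4.6185, -4.0073, -0.2382)
step 2: θ'=0.3868 (R=-7.0000) → pose (-8.9107, -4.3268, 0.3868)
step 3: θ'=-0.3632 (R=-0.8333) → pose (-8.3003, -4.3196, -0.3632)
step 4: θ'=0.3868 (R=-1.0000) → pose (-9.0328, -4.3282, 0.3868)

(-9.0328, -4.3282, 0.3868)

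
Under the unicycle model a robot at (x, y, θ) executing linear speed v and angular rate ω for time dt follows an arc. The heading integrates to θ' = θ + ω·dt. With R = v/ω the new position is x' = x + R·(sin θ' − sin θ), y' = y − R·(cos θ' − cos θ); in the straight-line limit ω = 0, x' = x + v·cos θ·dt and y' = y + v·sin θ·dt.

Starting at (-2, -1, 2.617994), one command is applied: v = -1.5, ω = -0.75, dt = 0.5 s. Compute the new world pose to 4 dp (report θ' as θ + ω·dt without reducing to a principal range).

θ' = 2.6180 + -0.75·0.5 = 2.2430
R = v/ω = -1.5/-0.75 = 2.0000
x' = -2 + 2.0000·(sin 2.2430 − sin 2.6180) = -1.4351
y' = -1 − 2.0000·(cos 2.2430 − cos 2.6180) = -1.4866

(-1.4351, -1.4866, 2.2430)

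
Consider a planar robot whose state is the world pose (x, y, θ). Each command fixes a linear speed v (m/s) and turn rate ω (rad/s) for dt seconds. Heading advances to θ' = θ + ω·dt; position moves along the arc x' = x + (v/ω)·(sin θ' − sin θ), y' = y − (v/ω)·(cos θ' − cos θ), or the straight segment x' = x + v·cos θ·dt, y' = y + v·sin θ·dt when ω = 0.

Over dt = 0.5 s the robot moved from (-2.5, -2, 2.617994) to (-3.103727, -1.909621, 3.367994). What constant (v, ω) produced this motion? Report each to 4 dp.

Δθ = 3.367994 − 2.617994 = 0.750000
ω = Δθ/dt = 0.750000/0.5 = 1.5000
R = Δx/(sin θ' − sin θ) = 0.8333
v = R·ω = 0.8333·1.5000 = 1.2500

v = 1.2500, ω = 1.5000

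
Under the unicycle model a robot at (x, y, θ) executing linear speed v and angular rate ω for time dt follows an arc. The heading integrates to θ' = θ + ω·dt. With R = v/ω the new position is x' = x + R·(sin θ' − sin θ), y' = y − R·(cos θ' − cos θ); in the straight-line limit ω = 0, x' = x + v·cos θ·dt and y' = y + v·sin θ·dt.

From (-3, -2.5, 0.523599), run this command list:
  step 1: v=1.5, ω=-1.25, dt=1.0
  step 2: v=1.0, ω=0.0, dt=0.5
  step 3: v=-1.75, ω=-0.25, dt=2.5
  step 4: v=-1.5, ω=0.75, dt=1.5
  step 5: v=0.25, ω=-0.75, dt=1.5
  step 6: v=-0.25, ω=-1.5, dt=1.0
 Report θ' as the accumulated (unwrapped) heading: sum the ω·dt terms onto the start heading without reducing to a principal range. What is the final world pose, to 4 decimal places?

(-4.5497, 2.1926, -2.8514)

step 1: θ'=-0.7264 (R=-1.2000) → pose (-1.6030, -2.6421, -0.7264)
step 2: θ'=-0.7264 (straight) → pose (-1.2292, -2.9742, -0.7264)
step 3: θ'=-1.3514 (R=7.0000) → pose (-3.4121, 0.7353, -1.3514)
step 4: θ'=-0.2264 (R=-2.0000) → pose (-4.9152, 2.2490, -0.2264)
step 5: θ'=-1.3514 (R=-0.3333) → pose (-4.6647, 1.9967, -1.3514)
step 6: θ'=-2.8514 (R=0.1667) → pose (-4.5497, 2.1926, -2.8514)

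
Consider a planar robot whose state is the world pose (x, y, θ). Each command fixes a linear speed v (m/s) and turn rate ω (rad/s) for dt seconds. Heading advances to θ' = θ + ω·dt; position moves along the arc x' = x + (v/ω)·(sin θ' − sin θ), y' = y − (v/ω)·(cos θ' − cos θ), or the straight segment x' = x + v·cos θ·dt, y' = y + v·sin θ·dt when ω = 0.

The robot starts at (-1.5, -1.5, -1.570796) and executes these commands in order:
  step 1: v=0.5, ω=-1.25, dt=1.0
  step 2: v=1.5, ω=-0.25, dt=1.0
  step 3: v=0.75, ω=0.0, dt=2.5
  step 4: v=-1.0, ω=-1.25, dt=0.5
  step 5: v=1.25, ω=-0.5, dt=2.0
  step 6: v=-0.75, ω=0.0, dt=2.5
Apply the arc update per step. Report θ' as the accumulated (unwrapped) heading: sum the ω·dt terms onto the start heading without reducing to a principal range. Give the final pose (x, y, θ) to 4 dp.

(-5.7870, -2.2115, -4.6958)

step 1: θ'=-2.8208 (R=-0.4000) → pose (-1.7739, -1.8796, -2.8208)
step 2: θ'=-3.0708 (R=-6.0000) → pose (-3.2414, -2.1707, -3.0708)
step 3: θ'=-3.0708 (straight) → pose (-5.1117, -2.3033, -3.0708)
step 4: θ'=-3.6958 (R=0.8000) → pose (-4.6341, -2.4210, -3.6958)
step 5: θ'=-4.6958 (R=-2.5000) → pose (-5.8181, -0.3367, -4.6958)
step 6: θ'=-4.6958 (straight) → pose (-5.7870, -2.2115, -4.6958)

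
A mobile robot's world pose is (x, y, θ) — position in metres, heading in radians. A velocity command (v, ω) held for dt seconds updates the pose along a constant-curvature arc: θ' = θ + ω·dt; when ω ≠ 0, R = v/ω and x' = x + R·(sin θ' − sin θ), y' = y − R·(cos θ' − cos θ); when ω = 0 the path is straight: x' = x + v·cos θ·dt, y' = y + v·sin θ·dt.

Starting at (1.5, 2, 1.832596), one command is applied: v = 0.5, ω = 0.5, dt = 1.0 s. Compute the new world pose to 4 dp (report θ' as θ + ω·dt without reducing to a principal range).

θ' = 1.8326 + 0.5·1.0 = 2.3326
R = v/ω = 0.5/0.5 = 1.0000
x' = 1.5 + 1.0000·(sin 2.3326 − sin 1.8326) = 1.2577
y' = 2 − 1.0000·(cos 2.3326 − cos 1.8326) = 2.4314

(1.2577, 2.4314, 2.3326)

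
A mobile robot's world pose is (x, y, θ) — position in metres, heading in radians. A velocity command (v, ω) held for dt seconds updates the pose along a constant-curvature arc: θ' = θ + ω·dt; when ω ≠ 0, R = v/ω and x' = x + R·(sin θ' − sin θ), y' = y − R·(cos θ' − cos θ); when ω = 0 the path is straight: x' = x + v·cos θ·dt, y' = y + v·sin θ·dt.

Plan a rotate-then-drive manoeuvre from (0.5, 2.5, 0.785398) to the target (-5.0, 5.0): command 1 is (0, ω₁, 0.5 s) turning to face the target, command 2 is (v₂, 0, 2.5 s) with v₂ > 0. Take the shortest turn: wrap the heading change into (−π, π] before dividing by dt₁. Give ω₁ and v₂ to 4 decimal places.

ω₁ = 3.8591, v₂ = 2.4166

heading to target = atan2(5−2.5, -5−0.5) = 2.7150
Δθ = wrap(2.7150 − 0.7854) = 1.9296; ω₁ = Δθ/dt₁ = 3.8591
distance = √((-5−0.5)² + (5−2.5)²) = 6.0415; v₂ = distance/dt₂ = 2.4166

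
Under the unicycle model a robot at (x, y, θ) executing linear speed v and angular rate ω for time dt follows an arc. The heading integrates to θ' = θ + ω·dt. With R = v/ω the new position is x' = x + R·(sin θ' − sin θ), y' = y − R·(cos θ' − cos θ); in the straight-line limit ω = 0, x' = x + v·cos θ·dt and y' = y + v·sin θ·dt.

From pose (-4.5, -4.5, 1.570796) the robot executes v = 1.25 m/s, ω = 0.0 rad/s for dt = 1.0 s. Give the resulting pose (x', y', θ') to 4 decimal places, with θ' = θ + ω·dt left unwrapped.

(-4.5000, -3.2500, 1.5708)

θ' = 1.5708 + 0.0·1.0 = 1.5708
ω = 0 → straight: x' = -4.5 + 1.25·cos(1.5708)·1.0 = -4.5000
y' = -4.5 + 1.25·sin(1.5708)·1.0 = -3.2500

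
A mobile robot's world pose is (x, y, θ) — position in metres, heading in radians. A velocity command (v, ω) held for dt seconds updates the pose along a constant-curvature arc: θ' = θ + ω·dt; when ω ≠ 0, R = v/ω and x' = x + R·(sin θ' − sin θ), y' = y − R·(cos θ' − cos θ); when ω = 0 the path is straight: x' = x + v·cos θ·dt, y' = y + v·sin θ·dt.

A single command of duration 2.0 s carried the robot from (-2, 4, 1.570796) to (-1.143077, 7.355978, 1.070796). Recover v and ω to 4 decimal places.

Δθ = 1.070796 − 1.570796 = -0.500000
ω = Δθ/dt = -0.500000/2.0 = -0.2500
R = −Δy/(cos θ' − cos θ) = -7.0000
v = R·ω = -7.0000·-0.2500 = 1.7500

v = 1.7500, ω = -0.2500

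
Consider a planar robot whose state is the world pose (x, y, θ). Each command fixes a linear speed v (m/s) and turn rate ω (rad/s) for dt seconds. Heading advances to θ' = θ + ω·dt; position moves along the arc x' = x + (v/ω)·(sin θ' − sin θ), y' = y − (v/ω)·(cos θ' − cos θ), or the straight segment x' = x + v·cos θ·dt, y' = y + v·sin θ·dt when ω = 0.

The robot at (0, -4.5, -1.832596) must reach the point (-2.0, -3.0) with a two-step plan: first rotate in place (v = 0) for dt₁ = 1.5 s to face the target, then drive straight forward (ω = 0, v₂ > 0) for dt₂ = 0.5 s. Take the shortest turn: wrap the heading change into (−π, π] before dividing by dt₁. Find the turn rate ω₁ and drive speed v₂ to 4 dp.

heading to target = atan2(-3−-4.5, -2−0) = 2.4981
Δθ = wrap(2.4981 − -1.8326) = -1.9525; ω₁ = Δθ/dt₁ = -1.3017
distance = √((-2−0)² + (-3−-4.5)²) = 2.5000; v₂ = distance/dt₂ = 5.0000

ω₁ = -1.3017, v₂ = 5.0000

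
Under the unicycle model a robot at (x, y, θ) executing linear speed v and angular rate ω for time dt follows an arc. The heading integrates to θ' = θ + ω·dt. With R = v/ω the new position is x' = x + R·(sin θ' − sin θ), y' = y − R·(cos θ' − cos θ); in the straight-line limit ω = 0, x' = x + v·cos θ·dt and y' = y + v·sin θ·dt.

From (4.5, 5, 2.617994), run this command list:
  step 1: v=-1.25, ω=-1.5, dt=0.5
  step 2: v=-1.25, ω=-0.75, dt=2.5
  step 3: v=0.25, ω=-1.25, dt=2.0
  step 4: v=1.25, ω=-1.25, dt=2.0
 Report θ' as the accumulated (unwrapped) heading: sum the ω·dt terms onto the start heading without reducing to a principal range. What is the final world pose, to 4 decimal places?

(1.8423, 3.1023, -5.0070)

step 1: θ'=1.8680 (R=0.8333) → pose (4.8801, 4.5223, 1.8680)
step 2: θ'=-0.0070 (R=1.6667) → pose (3.2749, 2.3677, -0.0070)
step 3: θ'=-2.5070 (R=-0.2000) → pose (3.3920, 2.0066, -2.5070)
step 4: θ'=-5.0070 (R=-1.0000) → pose (1.8423, 3.1023, -5.0070)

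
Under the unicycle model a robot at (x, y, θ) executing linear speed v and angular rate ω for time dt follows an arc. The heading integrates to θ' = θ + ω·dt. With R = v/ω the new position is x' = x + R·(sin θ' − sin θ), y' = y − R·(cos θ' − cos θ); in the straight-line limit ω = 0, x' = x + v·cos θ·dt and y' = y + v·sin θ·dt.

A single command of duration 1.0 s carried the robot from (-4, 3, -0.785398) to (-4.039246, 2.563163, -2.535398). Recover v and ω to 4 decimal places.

Δθ = -2.535398 − -0.785398 = -1.750000
ω = Δθ/dt = -1.750000/1.0 = -1.7500
R = −Δy/(cos θ' − cos θ) = -0.2857
v = R·ω = -0.2857·-1.7500 = 0.5000

v = 0.5000, ω = -1.7500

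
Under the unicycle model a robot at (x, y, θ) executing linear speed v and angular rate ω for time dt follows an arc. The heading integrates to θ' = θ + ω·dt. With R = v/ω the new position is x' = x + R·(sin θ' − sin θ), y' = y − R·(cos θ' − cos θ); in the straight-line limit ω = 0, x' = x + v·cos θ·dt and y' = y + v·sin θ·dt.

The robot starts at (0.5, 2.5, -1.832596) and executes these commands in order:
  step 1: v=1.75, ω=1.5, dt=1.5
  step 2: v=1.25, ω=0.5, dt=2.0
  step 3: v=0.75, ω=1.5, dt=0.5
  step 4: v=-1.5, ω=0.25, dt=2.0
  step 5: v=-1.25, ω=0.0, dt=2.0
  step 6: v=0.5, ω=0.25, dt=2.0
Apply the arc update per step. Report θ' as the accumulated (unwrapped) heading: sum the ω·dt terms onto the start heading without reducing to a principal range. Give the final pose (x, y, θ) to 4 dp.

(6.9596, 0.5038, 3.1674)

step 1: θ'=0.4174 (R=1.1667) → pose (2.0999, 1.1315, 0.4174)
step 2: θ'=1.4174 (R=2.5000) → pose (3.5570, 3.0349, 1.4174)
step 3: θ'=2.1674 (R=0.5000) → pose (3.4765, 3.3922, 2.1674)
step 4: θ'=2.6674 (R=-6.0000) → pose (5.7003, 1.4253, 2.6674)
step 5: θ'=2.6674 (straight) → pose (7.9245, 0.2838, 2.6674)
step 6: θ'=3.1674 (R=2.0000) → pose (6.9596, 0.5038, 3.1674)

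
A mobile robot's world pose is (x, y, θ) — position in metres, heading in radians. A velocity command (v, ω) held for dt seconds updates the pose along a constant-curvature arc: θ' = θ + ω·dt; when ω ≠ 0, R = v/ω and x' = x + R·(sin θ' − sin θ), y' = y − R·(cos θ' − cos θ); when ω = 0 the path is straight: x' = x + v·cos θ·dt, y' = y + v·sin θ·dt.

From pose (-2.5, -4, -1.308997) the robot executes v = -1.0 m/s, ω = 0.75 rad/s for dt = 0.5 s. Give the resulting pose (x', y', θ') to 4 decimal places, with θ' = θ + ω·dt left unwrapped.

(-2.7159, -3.5523, -0.9340)

θ' = -1.3090 + 0.75·0.5 = -0.9340
R = v/ω = -1.0/0.75 = -1.3333
x' = -2.5 + -1.3333·(sin -0.9340 − sin -1.3090) = -2.7159
y' = -4 − -1.3333·(cos -0.9340 − cos -1.3090) = -3.5523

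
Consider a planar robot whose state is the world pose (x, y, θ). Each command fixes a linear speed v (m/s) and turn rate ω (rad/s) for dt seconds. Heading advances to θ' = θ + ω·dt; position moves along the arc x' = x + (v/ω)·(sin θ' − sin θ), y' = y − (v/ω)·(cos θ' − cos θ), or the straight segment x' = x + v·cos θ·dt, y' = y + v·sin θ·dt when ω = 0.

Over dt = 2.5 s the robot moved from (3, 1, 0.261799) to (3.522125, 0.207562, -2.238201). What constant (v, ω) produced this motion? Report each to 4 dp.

Δθ = -2.238201 − 0.261799 = -2.500000
ω = Δθ/dt = -2.500000/2.5 = -1.0000
R = −Δy/(cos θ' − cos θ) = -0.5000
v = R·ω = -0.5000·-1.0000 = 0.5000

v = 0.5000, ω = -1.0000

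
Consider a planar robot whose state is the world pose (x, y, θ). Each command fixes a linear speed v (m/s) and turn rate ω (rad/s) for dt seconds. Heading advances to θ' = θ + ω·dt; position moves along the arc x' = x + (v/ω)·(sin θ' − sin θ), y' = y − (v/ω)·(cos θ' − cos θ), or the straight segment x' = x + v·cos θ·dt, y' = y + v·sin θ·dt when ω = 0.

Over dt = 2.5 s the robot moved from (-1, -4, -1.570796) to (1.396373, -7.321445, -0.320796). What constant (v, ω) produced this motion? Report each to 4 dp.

v = 1.7500, ω = 0.5000

Δθ = -0.320796 − -1.570796 = 1.250000
ω = Δθ/dt = 1.250000/2.5 = 0.5000
R = −Δy/(cos θ' − cos θ) = 3.5000
v = R·ω = 3.5000·0.5000 = 1.7500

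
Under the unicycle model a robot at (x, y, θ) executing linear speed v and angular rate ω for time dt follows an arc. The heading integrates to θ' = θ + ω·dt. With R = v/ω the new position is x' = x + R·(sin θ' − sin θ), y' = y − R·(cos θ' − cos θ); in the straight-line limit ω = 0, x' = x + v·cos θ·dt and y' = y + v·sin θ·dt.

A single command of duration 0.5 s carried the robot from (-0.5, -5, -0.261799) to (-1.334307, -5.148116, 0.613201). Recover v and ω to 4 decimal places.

v = -1.7500, ω = 1.7500

Δθ = 0.613201 − -0.261799 = 0.875000
ω = Δθ/dt = 0.875000/0.5 = 1.7500
R = Δx/(sin θ' − sin θ) = -1.0000
v = R·ω = -1.0000·1.7500 = -1.7500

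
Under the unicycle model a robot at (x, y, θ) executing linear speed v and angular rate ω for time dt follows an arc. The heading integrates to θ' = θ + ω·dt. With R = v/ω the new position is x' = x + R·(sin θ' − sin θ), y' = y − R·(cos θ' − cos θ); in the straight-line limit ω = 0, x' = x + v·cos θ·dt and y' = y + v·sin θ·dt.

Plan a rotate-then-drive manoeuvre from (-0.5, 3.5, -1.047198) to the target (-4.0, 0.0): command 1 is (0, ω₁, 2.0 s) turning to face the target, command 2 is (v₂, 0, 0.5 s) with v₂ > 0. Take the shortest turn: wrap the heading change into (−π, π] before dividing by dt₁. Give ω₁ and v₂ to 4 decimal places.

ω₁ = -0.6545, v₂ = 9.8995

heading to target = atan2(0−3.5, -4−-0.5) = -2.3562
Δθ = wrap(-2.3562 − -1.0472) = -1.3090; ω₁ = Δθ/dt₁ = -0.6545
distance = √((-4−-0.5)² + (0−3.5)²) = 4.9497; v₂ = distance/dt₂ = 9.8995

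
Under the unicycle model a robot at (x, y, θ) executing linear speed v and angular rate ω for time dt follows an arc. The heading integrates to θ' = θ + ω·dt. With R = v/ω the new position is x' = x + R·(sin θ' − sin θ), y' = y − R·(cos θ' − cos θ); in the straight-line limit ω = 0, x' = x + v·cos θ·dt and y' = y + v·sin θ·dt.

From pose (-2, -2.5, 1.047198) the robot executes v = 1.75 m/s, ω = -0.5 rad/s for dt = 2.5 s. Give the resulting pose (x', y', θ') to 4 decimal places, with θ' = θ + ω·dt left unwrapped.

θ' = 1.0472 + -0.5·2.5 = -0.2028
R = v/ω = 1.75/-0.5 = -3.5000
x' = -2 + -3.5000·(sin -0.2028 − sin 1.0472) = 1.7360
y' = -2.5 − -3.5000·(cos -0.2028 − cos 1.0472) = -0.8217

(1.7360, -0.8217, -0.2028)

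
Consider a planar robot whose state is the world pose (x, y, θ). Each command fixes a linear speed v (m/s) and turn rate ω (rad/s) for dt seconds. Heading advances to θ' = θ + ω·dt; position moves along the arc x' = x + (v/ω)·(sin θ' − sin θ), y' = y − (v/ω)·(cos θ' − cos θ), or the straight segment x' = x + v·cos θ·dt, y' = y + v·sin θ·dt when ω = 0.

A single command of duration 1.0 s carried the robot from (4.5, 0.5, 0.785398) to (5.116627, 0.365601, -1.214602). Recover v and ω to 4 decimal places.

Δθ = -1.214602 − 0.785398 = -2.000000
ω = Δθ/dt = -2.000000/1.0 = -2.0000
R = Δx/(sin θ' − sin θ) = -0.3750
v = R·ω = -0.3750·-2.0000 = 0.7500

v = 0.7500, ω = -2.0000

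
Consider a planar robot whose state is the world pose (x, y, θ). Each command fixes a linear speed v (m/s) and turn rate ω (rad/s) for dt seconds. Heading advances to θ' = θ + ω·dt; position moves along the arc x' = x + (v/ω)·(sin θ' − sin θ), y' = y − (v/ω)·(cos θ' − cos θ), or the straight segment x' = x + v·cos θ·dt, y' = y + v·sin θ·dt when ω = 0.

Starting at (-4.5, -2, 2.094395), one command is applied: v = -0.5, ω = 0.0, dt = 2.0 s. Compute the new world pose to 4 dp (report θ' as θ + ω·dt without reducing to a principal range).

(-4.0000, -2.8660, 2.0944)

θ' = 2.0944 + 0.0·2.0 = 2.0944
ω = 0 → straight: x' = -4.5 + -0.5·cos(2.0944)·2.0 = -4.0000
y' = -2 + -0.5·sin(2.0944)·2.0 = -2.8660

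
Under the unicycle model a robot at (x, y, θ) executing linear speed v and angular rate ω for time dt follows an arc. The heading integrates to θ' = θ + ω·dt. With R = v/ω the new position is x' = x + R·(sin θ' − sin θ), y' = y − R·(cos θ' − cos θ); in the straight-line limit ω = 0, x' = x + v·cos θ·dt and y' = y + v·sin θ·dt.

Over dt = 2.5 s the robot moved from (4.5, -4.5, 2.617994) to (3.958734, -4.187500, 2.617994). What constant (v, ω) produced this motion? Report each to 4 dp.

Δθ = 2.617994 − 2.617994 = 0.000000
ω = Δθ/dt = 0.000000/2.5 = 0.0000
ω = 0 → v = (Δx·cos θ + Δy·sin θ)/dt = 0.2500

v = 0.2500, ω = 0.0000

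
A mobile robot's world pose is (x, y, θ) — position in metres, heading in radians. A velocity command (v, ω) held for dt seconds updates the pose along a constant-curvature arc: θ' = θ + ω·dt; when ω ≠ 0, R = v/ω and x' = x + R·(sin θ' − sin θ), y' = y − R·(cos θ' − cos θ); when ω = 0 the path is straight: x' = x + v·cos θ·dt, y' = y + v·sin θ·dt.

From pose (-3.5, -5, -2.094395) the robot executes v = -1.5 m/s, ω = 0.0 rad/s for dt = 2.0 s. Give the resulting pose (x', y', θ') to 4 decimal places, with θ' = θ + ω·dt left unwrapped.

θ' = -2.0944 + 0.0·2.0 = -2.0944
ω = 0 → straight: x' = -3.5 + -1.5·cos(-2.0944)·2.0 = -2.0000
y' = -5 + -1.5·sin(-2.0944)·2.0 = -2.4019

(-2.0000, -2.4019, -2.0944)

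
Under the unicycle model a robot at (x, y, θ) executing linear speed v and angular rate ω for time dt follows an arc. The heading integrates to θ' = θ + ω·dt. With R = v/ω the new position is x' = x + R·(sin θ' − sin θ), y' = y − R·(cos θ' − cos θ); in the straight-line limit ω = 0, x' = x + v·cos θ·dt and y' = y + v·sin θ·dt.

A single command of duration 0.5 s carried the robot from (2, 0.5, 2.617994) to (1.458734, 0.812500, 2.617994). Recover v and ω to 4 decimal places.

v = 1.2500, ω = 0.0000

Δθ = 2.617994 − 2.617994 = 0.000000
ω = Δθ/dt = 0.000000/0.5 = 0.0000
ω = 0 → v = (Δx·cos θ + Δy·sin θ)/dt = 1.2500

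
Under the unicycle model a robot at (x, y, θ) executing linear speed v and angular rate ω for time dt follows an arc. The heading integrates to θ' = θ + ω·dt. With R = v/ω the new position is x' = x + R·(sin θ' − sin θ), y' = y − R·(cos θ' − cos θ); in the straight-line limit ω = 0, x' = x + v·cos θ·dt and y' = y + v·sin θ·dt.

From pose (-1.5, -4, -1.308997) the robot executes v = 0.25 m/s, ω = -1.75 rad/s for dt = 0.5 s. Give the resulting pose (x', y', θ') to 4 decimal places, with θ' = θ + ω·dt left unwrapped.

(-1.5212, -4.1192, -2.1840)

θ' = -1.3090 + -1.75·0.5 = -2.1840
R = v/ω = 0.25/-1.75 = -0.1429
x' = -1.5 + -0.1429·(sin -2.1840 − sin -1.3090) = -1.5212
y' = -4 − -0.1429·(cos -2.1840 − cos -1.3090) = -4.1192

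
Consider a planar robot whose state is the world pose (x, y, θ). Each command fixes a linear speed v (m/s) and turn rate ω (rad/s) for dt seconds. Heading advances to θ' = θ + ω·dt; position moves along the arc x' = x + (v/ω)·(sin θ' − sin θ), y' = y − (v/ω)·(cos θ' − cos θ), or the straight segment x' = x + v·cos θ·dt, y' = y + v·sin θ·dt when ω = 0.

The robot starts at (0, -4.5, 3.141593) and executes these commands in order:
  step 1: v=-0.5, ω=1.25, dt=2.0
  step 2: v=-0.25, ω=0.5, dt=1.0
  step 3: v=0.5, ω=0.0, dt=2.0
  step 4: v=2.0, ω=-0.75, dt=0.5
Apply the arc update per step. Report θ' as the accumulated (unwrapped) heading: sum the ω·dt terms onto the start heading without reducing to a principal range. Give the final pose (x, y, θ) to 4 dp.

step 1: θ'=5.6416 (R=-0.4000) → pose (0.2394, -3.7795, 5.6416)
step 2: θ'=6.1416 (R=-0.5000) → pose (0.0107, -3.6851, 6.1416)
step 3: θ'=6.1416 (straight) → pose (1.0007, -3.8262, 6.1416)
step 4: θ'=5.7666 (R=-2.6667) → pose (1.9415, -4.1475, 5.7666)

(1.9415, -4.1475, 5.7666)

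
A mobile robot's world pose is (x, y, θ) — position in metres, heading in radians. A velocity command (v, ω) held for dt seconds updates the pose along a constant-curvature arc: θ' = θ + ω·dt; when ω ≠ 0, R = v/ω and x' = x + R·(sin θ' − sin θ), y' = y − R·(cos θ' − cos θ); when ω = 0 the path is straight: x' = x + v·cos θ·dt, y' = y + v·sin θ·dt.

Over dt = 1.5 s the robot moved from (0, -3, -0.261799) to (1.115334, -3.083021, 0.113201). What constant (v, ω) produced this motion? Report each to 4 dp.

Δθ = 0.113201 − -0.261799 = 0.375000
ω = Δθ/dt = 0.375000/1.5 = 0.2500
R = Δx/(sin θ' − sin θ) = 3.0000
v = R·ω = 3.0000·0.2500 = 0.7500

v = 0.7500, ω = 0.2500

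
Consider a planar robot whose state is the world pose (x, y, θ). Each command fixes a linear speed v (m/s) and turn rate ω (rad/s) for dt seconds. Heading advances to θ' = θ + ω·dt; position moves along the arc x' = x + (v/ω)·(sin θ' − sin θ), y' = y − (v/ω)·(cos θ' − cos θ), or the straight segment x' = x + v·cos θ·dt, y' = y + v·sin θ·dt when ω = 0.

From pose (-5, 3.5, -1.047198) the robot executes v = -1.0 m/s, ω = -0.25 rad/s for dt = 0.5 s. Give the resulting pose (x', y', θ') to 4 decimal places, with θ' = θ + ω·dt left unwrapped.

(-5.2223, 3.9475, -1.1722)

θ' = -1.0472 + -0.25·0.5 = -1.1722
R = v/ω = -1.0/-0.25 = 4.0000
x' = -5 + 4.0000·(sin -1.1722 − sin -1.0472) = -5.2223
y' = 3.5 − 4.0000·(cos -1.1722 − cos -1.0472) = 3.9475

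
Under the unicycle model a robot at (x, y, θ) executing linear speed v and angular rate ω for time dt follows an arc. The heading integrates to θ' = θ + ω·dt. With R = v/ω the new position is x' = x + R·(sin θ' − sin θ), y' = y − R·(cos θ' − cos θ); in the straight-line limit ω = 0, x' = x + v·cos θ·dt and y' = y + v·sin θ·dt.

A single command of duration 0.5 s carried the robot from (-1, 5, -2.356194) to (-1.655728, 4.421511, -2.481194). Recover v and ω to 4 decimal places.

Δθ = -2.481194 − -2.356194 = -0.125000
ω = Δθ/dt = -0.125000/0.5 = -0.2500
R = Δx/(sin θ' − sin θ) = -7.0000
v = R·ω = -7.0000·-0.2500 = 1.7500

v = 1.7500, ω = -0.2500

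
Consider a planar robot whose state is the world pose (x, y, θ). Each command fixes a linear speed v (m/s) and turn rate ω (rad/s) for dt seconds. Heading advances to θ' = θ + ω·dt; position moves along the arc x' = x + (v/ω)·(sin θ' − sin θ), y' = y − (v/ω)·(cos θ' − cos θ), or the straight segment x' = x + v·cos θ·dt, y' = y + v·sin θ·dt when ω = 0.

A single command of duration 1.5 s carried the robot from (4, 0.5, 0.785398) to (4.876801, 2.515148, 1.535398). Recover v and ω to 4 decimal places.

v = 1.5000, ω = 0.5000

Δθ = 1.535398 − 0.785398 = 0.750000
ω = Δθ/dt = 0.750000/1.5 = 0.5000
R = −Δy/(cos θ' − cos θ) = 3.0000
v = R·ω = 3.0000·0.5000 = 1.5000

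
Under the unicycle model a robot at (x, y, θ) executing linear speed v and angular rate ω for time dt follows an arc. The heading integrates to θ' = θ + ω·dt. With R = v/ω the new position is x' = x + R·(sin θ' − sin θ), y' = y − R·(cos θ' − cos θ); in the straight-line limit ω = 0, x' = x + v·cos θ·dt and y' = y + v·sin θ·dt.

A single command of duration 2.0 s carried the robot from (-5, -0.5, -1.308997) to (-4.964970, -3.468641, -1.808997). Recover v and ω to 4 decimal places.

Δθ = -1.808997 − -1.308997 = -0.500000
ω = Δθ/dt = -0.500000/2.0 = -0.2500
R = −Δy/(cos θ' − cos θ) = -6.0000
v = R·ω = -6.0000·-0.2500 = 1.5000

v = 1.5000, ω = -0.2500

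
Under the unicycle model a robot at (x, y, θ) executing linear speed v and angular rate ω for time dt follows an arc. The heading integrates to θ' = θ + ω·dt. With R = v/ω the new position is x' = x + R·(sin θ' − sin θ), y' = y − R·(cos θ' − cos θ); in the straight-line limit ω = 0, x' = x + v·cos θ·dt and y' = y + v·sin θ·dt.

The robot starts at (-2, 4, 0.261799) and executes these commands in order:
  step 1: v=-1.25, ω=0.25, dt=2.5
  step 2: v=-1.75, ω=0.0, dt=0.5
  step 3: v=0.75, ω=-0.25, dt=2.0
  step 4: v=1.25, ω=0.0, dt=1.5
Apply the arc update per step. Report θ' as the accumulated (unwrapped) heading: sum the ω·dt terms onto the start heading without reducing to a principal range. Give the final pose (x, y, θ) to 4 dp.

step 1: θ'=0.8868 (R=-5.0000) → pose (-4.5812, 2.3299, 0.8868)
step 2: θ'=0.8868 (straight) → pose (-5.1341, 1.6517, 0.8868)
step 3: θ'=0.3868 (R=-3.0000) → pose (-3.9406, 2.5344, 0.3868)
step 4: θ'=0.3868 (straight) → pose (-2.2041, 3.2417, 0.3868)

(-2.2041, 3.2417, 0.3868)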